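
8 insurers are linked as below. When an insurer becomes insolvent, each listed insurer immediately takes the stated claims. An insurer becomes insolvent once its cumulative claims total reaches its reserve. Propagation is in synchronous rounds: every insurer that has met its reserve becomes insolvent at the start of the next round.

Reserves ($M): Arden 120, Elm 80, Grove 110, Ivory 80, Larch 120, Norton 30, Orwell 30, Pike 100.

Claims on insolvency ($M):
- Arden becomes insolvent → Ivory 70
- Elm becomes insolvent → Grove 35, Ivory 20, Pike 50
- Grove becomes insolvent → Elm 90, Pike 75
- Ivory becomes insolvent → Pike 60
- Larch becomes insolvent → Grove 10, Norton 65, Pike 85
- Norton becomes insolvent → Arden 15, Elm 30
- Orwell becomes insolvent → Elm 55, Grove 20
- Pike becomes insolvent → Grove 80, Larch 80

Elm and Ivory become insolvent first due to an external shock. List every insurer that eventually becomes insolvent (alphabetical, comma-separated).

Round 1 — Elm, Ivory become insolvent (initial).
  Grove: +35 → 35 < 110
  Pike: +50+60 → 110 ≥ 100
Round 2 — Pike becomes insolvent.
  Grove: +80 → 115 ≥ 110
  Larch: +80 → 80 < 120
Round 3 — Grove becomes insolvent.
No further insolvencies.

Elm, Grove, Ivory, Pike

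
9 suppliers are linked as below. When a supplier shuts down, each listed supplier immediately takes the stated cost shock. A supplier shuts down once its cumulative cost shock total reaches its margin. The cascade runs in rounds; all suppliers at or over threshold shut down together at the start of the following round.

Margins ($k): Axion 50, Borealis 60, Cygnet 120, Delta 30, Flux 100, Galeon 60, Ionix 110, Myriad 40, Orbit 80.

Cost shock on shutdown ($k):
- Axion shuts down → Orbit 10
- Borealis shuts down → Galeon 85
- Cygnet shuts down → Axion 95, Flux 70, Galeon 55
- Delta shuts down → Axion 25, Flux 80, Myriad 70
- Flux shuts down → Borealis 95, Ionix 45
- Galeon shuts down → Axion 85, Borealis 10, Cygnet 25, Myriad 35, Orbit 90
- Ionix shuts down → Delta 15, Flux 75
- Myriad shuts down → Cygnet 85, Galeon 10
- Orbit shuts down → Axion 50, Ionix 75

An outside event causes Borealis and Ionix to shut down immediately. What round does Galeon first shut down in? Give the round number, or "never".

Round 1 — Borealis, Ionix shut down (initial).
  Delta: +15 → 15 < 30
  Flux: +75 → 75 < 100
  Galeon: +85 → 85 ≥ 60
Round 2 — Galeon shuts down.
  Axion: +85 → 85 ≥ 50
  Cygnet: +25 → 25 < 120
  Myriad: +35 → 35 < 40
  Orbit: +90 → 90 ≥ 80
Round 3 — Axion, Orbit shut down.
No further shutdowns.

2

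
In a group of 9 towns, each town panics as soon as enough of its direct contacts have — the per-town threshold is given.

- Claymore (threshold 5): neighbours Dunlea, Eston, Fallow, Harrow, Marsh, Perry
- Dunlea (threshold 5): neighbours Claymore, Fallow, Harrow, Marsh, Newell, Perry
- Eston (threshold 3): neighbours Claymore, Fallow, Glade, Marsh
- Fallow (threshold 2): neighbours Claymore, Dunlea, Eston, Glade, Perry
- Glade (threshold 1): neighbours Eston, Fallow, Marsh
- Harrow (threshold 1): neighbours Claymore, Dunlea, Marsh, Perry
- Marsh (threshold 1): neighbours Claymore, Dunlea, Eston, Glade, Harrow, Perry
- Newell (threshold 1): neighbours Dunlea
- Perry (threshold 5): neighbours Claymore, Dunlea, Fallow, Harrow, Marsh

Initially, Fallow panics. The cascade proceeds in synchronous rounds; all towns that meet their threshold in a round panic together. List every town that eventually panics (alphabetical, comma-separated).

Eston, Fallow, Glade, Harrow, Marsh

Round 1 — Fallow panics (initial).
Round 2 — checking thresholds:
  Claymore: 1 of 6 neighbours < 5, below threshold.
  Dunlea: 1 of 6 neighbours < 5, below threshold.
  Eston: 1 of 4 neighbours < 3, below threshold.
  Glade: 1 of 3 neighbours ≥ 1, panics.
  Perry: 1 of 5 neighbours < 5, below threshold.
Round 3 — checking thresholds:
  Claymore: 1 of 6 neighbours < 5, below threshold.
  Dunlea: 1 of 6 neighbours < 5, below threshold.
  Eston: 2 of 4 neighbours < 3, below threshold.
  Marsh: 1 of 6 neighbours ≥ 1, panics.
  Perry: 1 of 5 neighbours < 5, below threshold.
Round 4 — checking thresholds:
  Claymore: 2 of 6 neighbours < 5, below threshold.
  Dunlea: 2 of 6 neighbours < 5, below threshold.
  Eston: 3 of 4 neighbours ≥ 3, panics.
  Harrow: 1 of 4 neighbours ≥ 1, panics.
  Perry: 2 of 5 neighbours < 5, below threshold.
Round 5 — no new panics; cascade stops.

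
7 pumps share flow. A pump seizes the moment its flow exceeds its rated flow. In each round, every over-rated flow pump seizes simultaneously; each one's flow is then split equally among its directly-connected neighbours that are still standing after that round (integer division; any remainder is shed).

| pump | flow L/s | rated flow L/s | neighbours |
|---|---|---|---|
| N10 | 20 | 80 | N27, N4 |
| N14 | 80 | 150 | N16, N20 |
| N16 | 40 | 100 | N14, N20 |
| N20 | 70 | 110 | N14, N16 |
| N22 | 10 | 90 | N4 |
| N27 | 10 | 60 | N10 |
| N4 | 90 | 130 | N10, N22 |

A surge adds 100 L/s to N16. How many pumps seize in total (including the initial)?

Round 1 — N16 at 140 > 100. N16 seizes.
  N16 sheds 140 L/s to N14, N20: 70 each.
    N14: 80+70 = 150 ≤ 150
    N20: 70+70 = 140 > 110
Round 2 — N20 seizes.
  N20 sheds 140 L/s to N14: 140 each.
    N14: 150+140 = 290 > 150
Round 3 — N14 seizes.
  N14 sheds 290 L/s: no online neighbours, lost.
No further seizures.

3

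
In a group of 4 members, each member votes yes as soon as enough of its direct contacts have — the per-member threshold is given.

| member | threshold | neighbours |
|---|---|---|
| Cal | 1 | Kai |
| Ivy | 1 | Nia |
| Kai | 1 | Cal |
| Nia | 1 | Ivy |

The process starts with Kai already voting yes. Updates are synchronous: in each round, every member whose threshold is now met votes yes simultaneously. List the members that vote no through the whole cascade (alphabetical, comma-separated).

Ivy, Nia

Round 1 — Kai votes yes (initial).
Round 2 — checking thresholds:
  Cal: 1 of 1 neighbours ≥ 1, votes yes.
Round 3 — no new yes votes; cascade stops.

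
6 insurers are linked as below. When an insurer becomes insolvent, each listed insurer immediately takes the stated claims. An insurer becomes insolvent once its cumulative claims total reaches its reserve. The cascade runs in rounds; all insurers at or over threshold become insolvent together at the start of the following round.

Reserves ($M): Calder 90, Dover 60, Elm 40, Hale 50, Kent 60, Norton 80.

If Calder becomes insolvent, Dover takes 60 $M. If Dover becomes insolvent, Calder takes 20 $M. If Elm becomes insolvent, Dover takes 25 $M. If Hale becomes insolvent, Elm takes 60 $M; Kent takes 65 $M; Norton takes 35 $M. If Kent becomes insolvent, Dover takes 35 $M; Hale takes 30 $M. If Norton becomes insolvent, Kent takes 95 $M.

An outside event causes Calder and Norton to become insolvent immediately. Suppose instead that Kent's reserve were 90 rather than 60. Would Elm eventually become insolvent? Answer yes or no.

With Kent's reserve at 90:
Round 1 — Calder, Norton become insolvent (initial).
  Dover: +60 → 60 ≥ 60
  Kent: +95 → 95 ≥ 90
Round 2 — Dover, Kent become insolvent.
  Hale: +30 → 30 < 50
No further insolvencies.

no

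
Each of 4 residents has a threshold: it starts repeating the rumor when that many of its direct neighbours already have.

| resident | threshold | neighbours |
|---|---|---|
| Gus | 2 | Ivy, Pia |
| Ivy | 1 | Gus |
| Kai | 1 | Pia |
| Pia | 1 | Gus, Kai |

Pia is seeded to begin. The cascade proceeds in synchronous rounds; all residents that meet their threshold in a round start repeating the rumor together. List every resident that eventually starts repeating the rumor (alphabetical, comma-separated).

Round 1 — Pia starts repeating the rumor (initial).
Round 2 — checking thresholds:
  Gus: 1 of 2 neighbours < 2, holds.
  Kai: 1 of 1 neighbours ≥ 1, starts repeating the rumor.
Round 3 — no new spreads; cascade stops.

Kai, Pia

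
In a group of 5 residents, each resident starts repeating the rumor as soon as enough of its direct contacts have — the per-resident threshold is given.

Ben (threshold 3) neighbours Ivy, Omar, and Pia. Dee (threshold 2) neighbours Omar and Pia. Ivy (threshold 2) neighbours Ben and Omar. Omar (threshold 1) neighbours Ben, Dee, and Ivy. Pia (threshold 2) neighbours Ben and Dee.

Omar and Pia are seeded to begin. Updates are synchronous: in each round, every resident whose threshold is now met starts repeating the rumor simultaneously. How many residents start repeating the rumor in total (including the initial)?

Round 1 — Omar, Pia start repeating the rumor (initial).
Round 2 — checking thresholds:
  Ben: 2 of 3 neighbours < 3, below threshold.
  Dee: 2 of 2 neighbours ≥ 2, starts repeating the rumor.
  Ivy: 1 of 2 neighbours < 2, below threshold.
Round 3 — no new spreads; cascade stops.

3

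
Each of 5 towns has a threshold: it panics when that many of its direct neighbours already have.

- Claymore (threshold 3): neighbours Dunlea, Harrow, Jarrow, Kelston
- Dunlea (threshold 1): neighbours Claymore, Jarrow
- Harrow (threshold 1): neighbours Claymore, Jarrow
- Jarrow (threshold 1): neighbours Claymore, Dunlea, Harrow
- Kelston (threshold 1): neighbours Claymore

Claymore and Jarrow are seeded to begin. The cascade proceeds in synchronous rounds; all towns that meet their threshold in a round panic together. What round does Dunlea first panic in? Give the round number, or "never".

2

Round 1 — Claymore, Jarrow panic (initial).
Round 2 — checking thresholds:
  Dunlea: 2 of 2 neighbours ≥ 1, panics.
  Harrow: 2 of 2 neighbours ≥ 1, panics.
  Kelston: 1 of 1 neighbours ≥ 1, panics.
Round 3 — no new panics; cascade stops.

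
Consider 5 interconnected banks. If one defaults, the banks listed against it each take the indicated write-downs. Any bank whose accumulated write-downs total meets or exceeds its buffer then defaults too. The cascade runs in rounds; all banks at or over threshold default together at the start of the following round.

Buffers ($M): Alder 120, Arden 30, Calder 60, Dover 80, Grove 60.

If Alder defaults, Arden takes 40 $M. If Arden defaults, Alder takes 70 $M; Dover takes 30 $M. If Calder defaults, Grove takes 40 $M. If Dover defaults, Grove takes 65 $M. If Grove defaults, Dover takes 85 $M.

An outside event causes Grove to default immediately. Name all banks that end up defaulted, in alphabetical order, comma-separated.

Dover, Grove

Round 1 — Grove defaults (initial).
  Dover: +85 → 85 ≥ 80
Round 2 — Dover defaults.
No further defaults.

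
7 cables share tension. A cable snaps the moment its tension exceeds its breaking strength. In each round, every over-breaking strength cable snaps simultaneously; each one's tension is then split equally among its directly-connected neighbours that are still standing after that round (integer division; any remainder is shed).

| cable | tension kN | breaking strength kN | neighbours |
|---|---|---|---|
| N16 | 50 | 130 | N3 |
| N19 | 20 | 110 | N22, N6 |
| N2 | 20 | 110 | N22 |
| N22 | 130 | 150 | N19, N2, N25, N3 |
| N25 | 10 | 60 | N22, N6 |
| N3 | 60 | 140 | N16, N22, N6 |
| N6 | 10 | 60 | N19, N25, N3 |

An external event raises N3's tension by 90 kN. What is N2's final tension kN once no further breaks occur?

Round 1 — N3 at 150 > 140. N3 snaps.
  N3 sheds 150 kN to N16, N22, N6: 50 each.
    N16: 50+50 = 100 ≤ 130
    N22: 130+50 = 180 > 150
    N6: 10+50 = 60 ≤ 60
Round 2 — N22 snaps.
  N22 sheds 180 kN to N19, N2, N25: 60 each.
    N19: 20+60 = 80 ≤ 110
    N2: 20+60 = 80 ≤ 110
    N25: 10+60 = 70 > 60
Round 3 — N25 snaps.
  N25 sheds 70 kN to N6: 70 each.
    N6: 60+70 = 130 > 60
Round 4 — N6 snaps.
  N6 sheds 130 kN to N19: 130 each.
    N19: 80+130 = 210 > 110
Round 5 — N19 snaps.
  N19 sheds 210 kN: no online neighbours, lost.
No further breaks.

80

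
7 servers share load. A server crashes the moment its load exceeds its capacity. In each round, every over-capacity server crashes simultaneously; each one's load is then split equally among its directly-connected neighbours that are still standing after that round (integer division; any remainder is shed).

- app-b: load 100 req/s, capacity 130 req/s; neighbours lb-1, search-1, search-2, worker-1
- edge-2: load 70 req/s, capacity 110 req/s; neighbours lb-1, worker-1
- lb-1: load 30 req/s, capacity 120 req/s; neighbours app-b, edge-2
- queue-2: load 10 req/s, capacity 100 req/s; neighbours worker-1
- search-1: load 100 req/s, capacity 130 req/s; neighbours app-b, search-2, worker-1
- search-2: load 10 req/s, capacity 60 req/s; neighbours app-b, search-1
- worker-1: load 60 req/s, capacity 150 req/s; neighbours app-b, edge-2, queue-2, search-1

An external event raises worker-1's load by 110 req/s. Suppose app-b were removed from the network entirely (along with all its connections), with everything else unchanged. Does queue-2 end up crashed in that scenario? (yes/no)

no

With app-b removed:
Round 1 — worker-1 at 170 > 150. worker-1 crashes.
  worker-1 sheds 170 req/s to edge-2, queue-2, search-1: 56 each (2 lost).
    edge-2: 70+56 = 126 > 110
    queue-2: 10+56 = 66 ≤ 100
    search-1: 100+56 = 156 > 130
Round 2 — edge-2, search-1 crash.
  edge-2 sheds 126 req/s to lb-1: 126 each.
    lb-1: 30+126 = 156 > 120
  search-1 sheds 156 req/s to search-2: 156 each.
    search-2: 10+156 = 166 > 60
Round 3 — lb-1, search-2 crash.
  lb-1 sheds 156 req/s: no online neighbours, lost.
  search-2 sheds 166 req/s: no online neighbours, lost.
No further crashes.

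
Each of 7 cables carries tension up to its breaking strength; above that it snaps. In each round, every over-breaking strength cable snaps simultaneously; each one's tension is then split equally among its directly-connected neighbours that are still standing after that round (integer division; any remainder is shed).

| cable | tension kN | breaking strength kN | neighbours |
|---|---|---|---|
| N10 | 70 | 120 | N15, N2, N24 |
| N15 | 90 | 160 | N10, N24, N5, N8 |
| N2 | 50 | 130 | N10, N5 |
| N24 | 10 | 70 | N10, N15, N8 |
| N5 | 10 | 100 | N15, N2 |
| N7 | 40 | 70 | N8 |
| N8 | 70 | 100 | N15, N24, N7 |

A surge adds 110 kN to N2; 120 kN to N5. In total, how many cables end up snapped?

Round 1 — N2 at 160 > 130; N5 at 130 > 100. N2, N5 snap.
  N2 sheds 160 kN to N10: 160 each.
    N10: 70+160 = 230 > 120
  N5 sheds 130 kN to N15: 130 each.
    N15: 90+130 = 220 > 160
Round 2 — N10, N15 snap.
  N10 sheds 230 kN to N24: 230 each.
    N24: 10+230 = 240 > 70
  N15 sheds 220 kN to N24, N8: 110 each.
    N24: 240+110 = 350 > 70
    N8: 70+110 = 180 > 100
Round 3 — N24, N8 snap.
  N24 sheds 350 kN: no online neighbours, lost.
  N8 sheds 180 kN to N7: 180 each.
    N7: 40+180 = 220 > 70
Round 4 — N7 snaps.
  N7 sheds 220 kN: no online neighbours, lost.
No further breaks.

7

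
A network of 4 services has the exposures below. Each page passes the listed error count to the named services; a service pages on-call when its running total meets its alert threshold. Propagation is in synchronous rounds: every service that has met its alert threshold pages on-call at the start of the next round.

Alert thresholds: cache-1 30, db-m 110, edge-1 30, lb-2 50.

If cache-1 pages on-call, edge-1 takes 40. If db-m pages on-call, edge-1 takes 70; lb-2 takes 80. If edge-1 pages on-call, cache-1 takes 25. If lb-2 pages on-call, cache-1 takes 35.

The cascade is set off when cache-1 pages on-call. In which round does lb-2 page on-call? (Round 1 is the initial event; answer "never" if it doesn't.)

never

Round 1 — cache-1 pages on-call (initial).
  edge-1: +40 → 40 ≥ 30
Round 2 — edge-1 pages on-call.
No further pages.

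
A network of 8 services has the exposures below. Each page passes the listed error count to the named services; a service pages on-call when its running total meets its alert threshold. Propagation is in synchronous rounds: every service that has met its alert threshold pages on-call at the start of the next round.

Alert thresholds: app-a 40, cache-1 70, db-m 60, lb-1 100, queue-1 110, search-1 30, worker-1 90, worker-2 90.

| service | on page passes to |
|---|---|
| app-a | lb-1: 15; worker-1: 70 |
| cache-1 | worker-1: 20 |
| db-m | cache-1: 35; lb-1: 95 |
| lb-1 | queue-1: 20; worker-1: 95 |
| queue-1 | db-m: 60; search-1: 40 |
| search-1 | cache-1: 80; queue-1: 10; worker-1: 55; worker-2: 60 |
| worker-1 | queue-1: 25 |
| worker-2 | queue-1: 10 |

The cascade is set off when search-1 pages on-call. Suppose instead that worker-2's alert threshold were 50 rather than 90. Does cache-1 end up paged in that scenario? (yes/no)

yes

With worker-2's alert threshold at 50:
Round 1 — search-1 pages on-call (initial).
  cache-1: +80 → 80 ≥ 70
  queue-1: +10 → 10 < 110
  worker-1: +55 → 55 < 90
  worker-2: +60 → 60 ≥ 50
Round 2 — cache-1, worker-2 page on-call.
  queue-1: +10 → 20 < 110
  worker-1: +20 → 75 < 90
No further pages.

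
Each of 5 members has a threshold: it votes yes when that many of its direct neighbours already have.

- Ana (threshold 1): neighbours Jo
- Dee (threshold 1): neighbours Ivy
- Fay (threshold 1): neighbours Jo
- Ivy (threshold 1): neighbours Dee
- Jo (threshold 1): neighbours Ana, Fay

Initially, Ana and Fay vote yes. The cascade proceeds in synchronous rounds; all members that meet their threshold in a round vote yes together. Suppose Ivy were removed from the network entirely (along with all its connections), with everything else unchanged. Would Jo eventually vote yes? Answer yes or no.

With Ivy removed:
Round 1 — Ana, Fay vote yes (initial).
Round 2 — checking thresholds:
  Jo: 2 of 2 neighbours ≥ 1, votes yes.
Round 3 — no new yes votes; cascade stops.

yes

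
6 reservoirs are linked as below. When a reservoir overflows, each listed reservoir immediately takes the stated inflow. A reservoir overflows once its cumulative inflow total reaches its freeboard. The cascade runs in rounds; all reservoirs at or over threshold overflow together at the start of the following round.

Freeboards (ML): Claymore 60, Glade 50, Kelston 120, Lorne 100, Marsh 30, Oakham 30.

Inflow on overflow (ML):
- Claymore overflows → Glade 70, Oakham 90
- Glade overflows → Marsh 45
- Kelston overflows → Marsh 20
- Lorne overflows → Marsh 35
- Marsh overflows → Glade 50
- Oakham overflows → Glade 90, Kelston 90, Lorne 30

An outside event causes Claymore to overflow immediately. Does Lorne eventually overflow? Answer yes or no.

Round 1 — Claymore overflows (initial).
  Glade: +70 → 70 ≥ 50
  Oakham: +90 → 90 ≥ 30
Round 2 — Glade, Oakham overflow.
  Kelston: +90 → 90 < 120
  Lorne: +30 → 30 < 100
  Marsh: +45 → 45 ≥ 30
Round 3 — Marsh overflows.
No further overflows.

no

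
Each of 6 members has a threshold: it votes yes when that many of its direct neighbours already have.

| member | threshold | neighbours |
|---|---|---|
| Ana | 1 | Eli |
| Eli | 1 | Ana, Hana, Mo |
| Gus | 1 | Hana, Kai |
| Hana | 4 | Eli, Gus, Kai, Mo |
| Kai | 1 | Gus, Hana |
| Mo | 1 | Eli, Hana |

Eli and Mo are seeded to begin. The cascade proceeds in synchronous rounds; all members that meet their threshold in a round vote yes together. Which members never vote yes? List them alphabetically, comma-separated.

Round 1 — Eli, Mo vote yes (initial).
Round 2 — checking thresholds:
  Ana: 1 of 1 neighbours ≥ 1, votes yes.
  Hana: 2 of 4 neighbours < 4, not yet.
Round 3 — no new yes votes; cascade stops.

Gus, Hana, Kai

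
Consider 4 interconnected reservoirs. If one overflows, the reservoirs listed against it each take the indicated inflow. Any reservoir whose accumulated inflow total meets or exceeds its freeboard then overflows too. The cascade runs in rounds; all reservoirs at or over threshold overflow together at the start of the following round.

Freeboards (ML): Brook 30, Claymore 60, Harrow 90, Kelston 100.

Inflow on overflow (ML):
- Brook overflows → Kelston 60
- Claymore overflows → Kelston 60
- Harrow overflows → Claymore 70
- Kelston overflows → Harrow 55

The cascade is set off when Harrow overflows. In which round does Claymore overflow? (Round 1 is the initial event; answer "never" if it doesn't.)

Round 1 — Harrow overflows (initial).
  Claymore: +70 → 70 ≥ 60
Round 2 — Claymore overflows.
  Kelston: +60 → 60 < 100
No further overflows.

2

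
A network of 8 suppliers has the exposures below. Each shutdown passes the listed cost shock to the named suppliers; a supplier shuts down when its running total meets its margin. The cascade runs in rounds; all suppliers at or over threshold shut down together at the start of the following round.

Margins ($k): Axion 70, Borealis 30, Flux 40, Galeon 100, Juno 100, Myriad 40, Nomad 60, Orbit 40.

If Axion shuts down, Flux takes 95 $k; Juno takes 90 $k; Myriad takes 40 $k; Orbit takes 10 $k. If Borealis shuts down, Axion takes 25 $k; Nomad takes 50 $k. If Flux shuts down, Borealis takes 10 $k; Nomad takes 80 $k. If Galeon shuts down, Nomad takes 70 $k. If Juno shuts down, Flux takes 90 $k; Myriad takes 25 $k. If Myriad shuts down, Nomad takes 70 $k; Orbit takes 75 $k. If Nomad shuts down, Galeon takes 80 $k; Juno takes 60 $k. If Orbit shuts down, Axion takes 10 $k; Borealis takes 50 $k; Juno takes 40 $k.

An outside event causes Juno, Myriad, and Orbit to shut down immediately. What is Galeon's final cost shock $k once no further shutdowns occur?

80

Round 1 — Juno, Myriad, Orbit shut down (initial).
  Axion: +10 → 10 < 70
  Borealis: +50 → 50 ≥ 30
  Flux: +90 → 90 ≥ 40
  Nomad: +70 → 70 ≥ 60
Round 2 — Borealis, Flux, Nomad shut down.
  Axion: +25 → 35 < 70
  Galeon: +80 → 80 < 100
No further shutdowns.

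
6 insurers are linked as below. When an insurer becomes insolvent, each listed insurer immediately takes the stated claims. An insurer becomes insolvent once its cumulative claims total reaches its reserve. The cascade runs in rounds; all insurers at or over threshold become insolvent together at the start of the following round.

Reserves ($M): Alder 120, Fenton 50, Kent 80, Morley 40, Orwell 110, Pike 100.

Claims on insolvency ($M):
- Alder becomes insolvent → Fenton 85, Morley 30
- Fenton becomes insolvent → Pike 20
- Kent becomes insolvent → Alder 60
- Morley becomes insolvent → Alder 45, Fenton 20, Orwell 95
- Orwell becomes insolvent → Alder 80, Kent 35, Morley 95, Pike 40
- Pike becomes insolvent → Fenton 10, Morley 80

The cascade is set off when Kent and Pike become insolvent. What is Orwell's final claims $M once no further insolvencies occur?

95

Round 1 — Kent, Pike become insolvent (initial).
  Alder: +60 → 60 < 120
  Fenton: +10 → 10 < 50
  Morley: +80 → 80 ≥ 40
Round 2 — Morley becomes insolvent.
  Alder: +45 → 105 < 120
  Fenton: +20 → 30 < 50
  Orwell: +95 → 95 < 110
No further insolvencies.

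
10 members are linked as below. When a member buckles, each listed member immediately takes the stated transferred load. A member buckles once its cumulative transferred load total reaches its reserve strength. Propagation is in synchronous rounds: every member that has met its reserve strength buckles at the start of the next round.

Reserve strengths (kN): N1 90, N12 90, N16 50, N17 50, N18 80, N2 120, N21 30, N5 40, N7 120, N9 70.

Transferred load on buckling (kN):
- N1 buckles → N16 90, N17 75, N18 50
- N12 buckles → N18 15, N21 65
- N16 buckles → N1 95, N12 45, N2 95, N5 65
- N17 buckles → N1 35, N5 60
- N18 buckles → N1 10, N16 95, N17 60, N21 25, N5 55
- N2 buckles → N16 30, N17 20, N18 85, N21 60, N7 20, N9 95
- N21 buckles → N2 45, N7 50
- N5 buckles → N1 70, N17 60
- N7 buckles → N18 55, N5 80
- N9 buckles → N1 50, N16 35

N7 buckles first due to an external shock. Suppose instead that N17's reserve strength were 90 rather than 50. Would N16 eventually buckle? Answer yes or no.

no

With N17's reserve strength at 90:
Round 1 — N7 buckles (initial).
  N18: +55 → 55 < 80
  N5: +80 → 80 ≥ 40
Round 2 — N5 buckles.
  N1: +70 → 70 < 90
  N17: +60 → 60 < 90
No further bucklings.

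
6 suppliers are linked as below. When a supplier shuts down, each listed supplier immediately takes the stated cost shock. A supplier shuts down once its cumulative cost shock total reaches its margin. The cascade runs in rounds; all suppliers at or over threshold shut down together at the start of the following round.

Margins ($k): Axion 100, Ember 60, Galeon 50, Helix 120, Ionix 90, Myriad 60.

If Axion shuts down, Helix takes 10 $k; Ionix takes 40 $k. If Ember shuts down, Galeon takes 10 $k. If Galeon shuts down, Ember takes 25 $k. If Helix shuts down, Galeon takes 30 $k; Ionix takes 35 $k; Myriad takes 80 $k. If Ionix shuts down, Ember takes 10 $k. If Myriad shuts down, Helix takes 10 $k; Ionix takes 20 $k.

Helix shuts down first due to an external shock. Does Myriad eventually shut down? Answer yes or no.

yes

Round 1 — Helix shuts down (initial).
  Galeon: +30 → 30 < 50
  Ionix: +35 → 35 < 90
  Myriad: +80 → 80 ≥ 60
Round 2 — Myriad shuts down.
  Ionix: +20 → 55 < 90
No further shutdowns.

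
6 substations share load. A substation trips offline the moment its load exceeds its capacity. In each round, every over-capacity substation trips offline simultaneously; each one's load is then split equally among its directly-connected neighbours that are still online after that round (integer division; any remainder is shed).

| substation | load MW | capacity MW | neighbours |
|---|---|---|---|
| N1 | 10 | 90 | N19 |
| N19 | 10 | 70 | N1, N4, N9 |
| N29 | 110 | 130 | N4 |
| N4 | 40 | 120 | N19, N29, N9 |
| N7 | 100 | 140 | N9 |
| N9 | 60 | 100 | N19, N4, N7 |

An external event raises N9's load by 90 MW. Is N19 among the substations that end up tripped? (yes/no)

no

Round 1 — N9 at 150 > 100. N9 trips offline.
  N9 sheds 150 MW to N19, N4, N7: 50 each.
    N19: 10+50 = 60 ≤ 70
    N4: 40+50 = 90 ≤ 120
    N7: 100+50 = 150 > 140
Round 2 — N7 trips offline.
  N7 sheds 150 MW: no online neighbours, lost.
No further trips.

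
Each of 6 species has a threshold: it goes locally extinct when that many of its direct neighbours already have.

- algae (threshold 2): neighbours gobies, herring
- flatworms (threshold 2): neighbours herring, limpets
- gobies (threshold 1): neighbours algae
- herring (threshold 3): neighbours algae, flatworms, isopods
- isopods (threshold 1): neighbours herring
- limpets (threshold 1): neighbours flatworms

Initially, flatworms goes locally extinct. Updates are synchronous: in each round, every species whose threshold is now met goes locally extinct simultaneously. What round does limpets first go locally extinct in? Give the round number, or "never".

2

Round 1 — flatworms goes locally extinct (initial).
Round 2 — checking thresholds:
  herring: 1 of 3 neighbours < 3, holds.
  limpets: 1 of 1 neighbours ≥ 1, goes locally extinct.
Round 3 — no new extinctions; cascade stops.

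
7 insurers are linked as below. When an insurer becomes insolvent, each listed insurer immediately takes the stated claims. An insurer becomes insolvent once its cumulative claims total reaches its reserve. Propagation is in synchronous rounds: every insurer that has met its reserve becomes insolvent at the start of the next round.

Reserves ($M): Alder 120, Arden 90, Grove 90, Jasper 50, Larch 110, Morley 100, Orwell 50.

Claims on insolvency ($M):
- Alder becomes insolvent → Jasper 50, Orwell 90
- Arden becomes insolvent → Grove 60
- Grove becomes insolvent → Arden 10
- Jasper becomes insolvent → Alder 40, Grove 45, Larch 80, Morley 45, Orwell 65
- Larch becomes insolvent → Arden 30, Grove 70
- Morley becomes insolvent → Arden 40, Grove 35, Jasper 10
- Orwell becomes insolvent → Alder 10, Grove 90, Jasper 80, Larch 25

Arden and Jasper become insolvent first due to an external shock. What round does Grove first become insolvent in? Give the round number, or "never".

2

Round 1 — Arden, Jasper become insolvent (initial).
  Alder: +40 → 40 < 120
  Grove: +60+45 → 105 ≥ 90
  Larch: +80 → 80 < 110
  Morley: +45 → 45 < 100
  Orwell: +65 → 65 ≥ 50
Round 2 — Grove, Orwell become insolvent.
  Alder: +10 → 50 < 120
  Larch: +25 → 105 < 110
No further insolvencies.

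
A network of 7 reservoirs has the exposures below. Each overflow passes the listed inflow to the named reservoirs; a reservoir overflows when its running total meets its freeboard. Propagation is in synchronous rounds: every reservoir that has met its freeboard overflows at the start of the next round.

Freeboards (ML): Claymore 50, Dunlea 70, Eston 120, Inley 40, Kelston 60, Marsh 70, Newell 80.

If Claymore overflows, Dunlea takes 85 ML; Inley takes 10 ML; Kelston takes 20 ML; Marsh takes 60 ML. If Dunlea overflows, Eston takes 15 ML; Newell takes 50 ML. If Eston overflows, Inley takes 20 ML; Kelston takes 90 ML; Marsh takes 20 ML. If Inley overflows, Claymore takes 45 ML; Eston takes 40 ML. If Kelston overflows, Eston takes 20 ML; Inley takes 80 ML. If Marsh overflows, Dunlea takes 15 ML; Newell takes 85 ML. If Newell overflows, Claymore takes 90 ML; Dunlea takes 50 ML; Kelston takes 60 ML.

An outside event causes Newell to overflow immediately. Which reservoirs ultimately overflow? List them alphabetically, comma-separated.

Claymore, Dunlea, Inley, Kelston, Newell

Round 1 — Newell overflows (initial).
  Claymore: +90 → 90 ≥ 50
  Dunlea: +50 → 50 < 70
  Kelston: +60 → 60 ≥ 60
Round 2 — Claymore, Kelston overflow.
  Dunlea: +85 → 135 ≥ 70
  Eston: +20 → 20 < 120
  Inley: +10+80 → 90 ≥ 40
  Marsh: +60 → 60 < 70
Round 3 — Dunlea, Inley overflow.
  Eston: +15+40 → 75 < 120
No further overflows.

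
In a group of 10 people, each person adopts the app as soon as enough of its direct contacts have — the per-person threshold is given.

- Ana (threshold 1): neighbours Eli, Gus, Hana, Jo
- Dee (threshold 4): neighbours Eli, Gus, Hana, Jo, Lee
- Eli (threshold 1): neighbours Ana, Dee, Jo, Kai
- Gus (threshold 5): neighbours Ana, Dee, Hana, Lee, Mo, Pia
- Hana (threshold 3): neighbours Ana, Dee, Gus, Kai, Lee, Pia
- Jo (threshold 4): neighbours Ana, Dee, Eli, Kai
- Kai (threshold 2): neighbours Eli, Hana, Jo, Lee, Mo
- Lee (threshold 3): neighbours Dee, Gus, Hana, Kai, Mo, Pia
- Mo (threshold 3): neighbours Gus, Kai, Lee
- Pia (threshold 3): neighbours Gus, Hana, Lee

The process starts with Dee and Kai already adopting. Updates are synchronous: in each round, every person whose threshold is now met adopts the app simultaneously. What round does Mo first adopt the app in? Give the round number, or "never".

never

Round 1 — Dee, Kai adopt the app (initial).
Round 2 — checking thresholds:
  Eli: 2 of 4 neighbours ≥ 1, adopts the app.
  Gus: 1 of 6 neighbours < 5, holds.
  Hana: 2 of 6 neighbours < 3, holds.
  Jo: 2 of 4 neighbours < 4, holds.
  Lee: 2 of 6 neighbours < 3, holds.
  Mo: 1 of 3 neighbours < 3, holds.
Round 3 — checking thresholds:
  Ana: 1 of 4 neighbours ≥ 1, adopts the app.
  Gus: 1 of 6 neighbours < 5, holds.
  Hana: 2 of 6 neighbours < 3, holds.
  Jo: 3 of 4 neighbours < 4, holds.
  Lee: 2 of 6 neighbours < 3, holds.
  Mo: 1 of 3 neighbours < 3, holds.
Round 4 — checking thresholds:
  Gus: 2 of 6 neighbours < 5, holds.
  Hana: 3 of 6 neighbours ≥ 3, adopts the app.
  Jo: 4 of 4 neighbours ≥ 4, adopts the app.
  Lee: 2 of 6 neighbours < 3, holds.
  Mo: 1 of 3 neighbours < 3, holds.
Round 5 — checking thresholds:
  Gus: 3 of 6 neighbours < 5, holds.
  Lee: 3 of 6 neighbours ≥ 3, adopts the app.
  Mo: 1 of 3 neighbours < 3, holds.
  Pia: 1 of 3 neighbours < 3, holds.
Round 6 — no new adoptions; cascade stops.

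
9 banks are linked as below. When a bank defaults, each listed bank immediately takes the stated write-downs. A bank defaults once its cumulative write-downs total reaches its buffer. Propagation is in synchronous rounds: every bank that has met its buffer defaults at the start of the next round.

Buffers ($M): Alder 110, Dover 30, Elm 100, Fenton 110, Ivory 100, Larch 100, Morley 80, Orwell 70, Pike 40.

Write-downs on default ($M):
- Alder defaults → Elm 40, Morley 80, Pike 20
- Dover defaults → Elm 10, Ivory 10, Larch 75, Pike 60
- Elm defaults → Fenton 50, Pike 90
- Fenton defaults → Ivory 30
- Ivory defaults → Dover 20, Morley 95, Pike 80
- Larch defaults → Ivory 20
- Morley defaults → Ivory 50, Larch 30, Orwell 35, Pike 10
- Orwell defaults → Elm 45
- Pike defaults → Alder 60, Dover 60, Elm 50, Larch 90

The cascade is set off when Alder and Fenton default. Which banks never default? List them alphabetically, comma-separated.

Round 1 — Alder, Fenton default (initial).
  Elm: +40 → 40 < 100
  Ivory: +30 → 30 < 100
  Morley: +80 → 80 ≥ 80
  Pike: +20 → 20 < 40
Round 2 — Morley defaults.
  Ivory: +50 → 80 < 100
  Larch: +30 → 30 < 100
  Orwell: +35 → 35 < 70
  Pike: +10 → 30 < 40
No further defaults.

Dover, Elm, Ivory, Larch, Orwell, Pike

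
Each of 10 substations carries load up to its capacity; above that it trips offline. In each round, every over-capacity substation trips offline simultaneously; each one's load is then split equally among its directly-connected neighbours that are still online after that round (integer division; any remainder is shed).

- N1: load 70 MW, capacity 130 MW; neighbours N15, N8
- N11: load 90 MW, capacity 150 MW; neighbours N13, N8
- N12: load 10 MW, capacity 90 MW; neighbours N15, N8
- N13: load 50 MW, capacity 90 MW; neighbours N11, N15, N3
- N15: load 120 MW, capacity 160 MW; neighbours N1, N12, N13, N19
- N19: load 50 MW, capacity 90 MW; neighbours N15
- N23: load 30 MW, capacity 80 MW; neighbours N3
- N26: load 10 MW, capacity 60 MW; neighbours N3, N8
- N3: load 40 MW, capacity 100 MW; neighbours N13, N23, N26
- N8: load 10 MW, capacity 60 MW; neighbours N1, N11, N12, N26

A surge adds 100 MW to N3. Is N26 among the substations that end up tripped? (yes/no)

no

Round 1 — N3 at 140 > 100. N3 trips offline.
  N3 sheds 140 MW to N13, N23, N26: 46 each (2 lost).
    N13: 50+46 = 96 > 90
    N23: 30+46 = 76 ≤ 80
    N26: 10+46 = 56 ≤ 60
Round 2 — N13 trips offline.
  N13 sheds 96 MW to N11, N15: 48 each.
    N11: 90+48 = 138 ≤ 150
    N15: 120+48 = 168 > 160
Round 3 — N15 trips offline.
  N15 sheds 168 MW to N1, N12, N19: 56 each.
    N1: 70+56 = 126 ≤ 130
    N12: 10+56 = 66 ≤ 90
    N19: 50+56 = 106 > 90
Round 4 — N19 trips offline.
  N19 sheds 106 MW: no online neighbours, lost.
No further trips.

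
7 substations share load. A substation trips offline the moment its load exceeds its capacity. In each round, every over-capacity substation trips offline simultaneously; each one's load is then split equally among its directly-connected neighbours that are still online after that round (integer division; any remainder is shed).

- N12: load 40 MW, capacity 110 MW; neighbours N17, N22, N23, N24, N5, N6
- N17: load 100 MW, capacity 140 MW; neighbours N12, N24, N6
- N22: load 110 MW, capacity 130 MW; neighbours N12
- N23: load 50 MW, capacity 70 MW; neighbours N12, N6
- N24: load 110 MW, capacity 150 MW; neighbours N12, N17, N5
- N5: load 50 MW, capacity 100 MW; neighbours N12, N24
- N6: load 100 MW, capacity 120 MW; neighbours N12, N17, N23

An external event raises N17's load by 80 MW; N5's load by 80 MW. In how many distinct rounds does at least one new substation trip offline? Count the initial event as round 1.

3

Round 1 — N17 at 180 > 140; N5 at 130 > 100. N17, N5 trip offline.
  N17 sheds 180 MW to N12, N24, N6: 60 each.
    N12: 40+60 = 100 ≤ 110
    N24: 110+60 = 170 > 150
    N6: 100+60 = 160 > 120
  N5 sheds 130 MW to N12, N24: 65 each.
    N12: 100+65 = 165 > 110
    N24: 170+65 = 235 > 150
Round 2 — N12, N24, N6 trip offline.
  N12 sheds 165 MW to N22, N23: 82 each (1 lost).
    N22: 110+82 = 192 > 130
    N23: 50+82 = 132 > 70
  N24 sheds 235 MW: no online neighbours, lost.
  N6 sheds 160 MW to N23: 160 each.
    N23: 132+160 = 292 > 70
Round 3 — N22, N23 trip offline.
  N22 sheds 192 MW: no online neighbours, lost.
  N23 sheds 292 MW: no online neighbours, lost.
No further trips.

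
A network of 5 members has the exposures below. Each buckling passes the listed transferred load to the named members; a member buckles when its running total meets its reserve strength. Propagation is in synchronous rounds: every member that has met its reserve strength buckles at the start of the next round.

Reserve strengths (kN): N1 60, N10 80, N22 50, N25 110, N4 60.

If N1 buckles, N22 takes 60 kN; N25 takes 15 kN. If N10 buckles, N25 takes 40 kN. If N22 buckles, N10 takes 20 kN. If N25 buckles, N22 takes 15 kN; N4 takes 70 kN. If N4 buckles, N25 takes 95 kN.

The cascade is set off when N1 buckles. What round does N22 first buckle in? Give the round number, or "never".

Round 1 — N1 buckles (initial).
  N22: +60 → 60 ≥ 50
  N25: +15 → 15 < 110
Round 2 — N22 buckles.
  N10: +20 → 20 < 80
No further bucklings.

2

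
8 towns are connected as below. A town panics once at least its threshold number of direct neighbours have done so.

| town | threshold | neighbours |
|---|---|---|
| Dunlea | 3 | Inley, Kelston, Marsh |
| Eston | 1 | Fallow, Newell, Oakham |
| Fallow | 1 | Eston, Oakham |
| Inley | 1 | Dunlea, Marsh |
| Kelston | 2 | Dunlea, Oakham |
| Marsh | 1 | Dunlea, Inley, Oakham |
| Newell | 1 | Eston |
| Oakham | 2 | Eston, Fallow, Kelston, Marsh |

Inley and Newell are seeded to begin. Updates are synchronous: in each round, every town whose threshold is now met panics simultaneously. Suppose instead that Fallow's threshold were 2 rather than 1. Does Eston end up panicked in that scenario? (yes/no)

yes

With Fallow's threshold at 2:
Round 1 — Inley, Newell panic (initial).
Round 2 — checking thresholds:
  Dunlea: 1 of 3 neighbours < 3, holds.
  Eston: 1 of 3 neighbours ≥ 1, panics.
  Marsh: 1 of 3 neighbours ≥ 1, panics.
Round 3 — checking thresholds:
  Dunlea: 2 of 3 neighbours < 3, holds.
  Fallow: 1 of 2 neighbours < 2, holds.
  Oakham: 2 of 4 neighbours ≥ 2, panics.
Round 4 — checking thresholds:
  Dunlea: 2 of 3 neighbours < 3, holds.
  Fallow: 2 of 2 neighbours ≥ 2, panics.
  Kelston: 1 of 2 neighbours < 2, holds.
Round 5 — no new panics; cascade stops.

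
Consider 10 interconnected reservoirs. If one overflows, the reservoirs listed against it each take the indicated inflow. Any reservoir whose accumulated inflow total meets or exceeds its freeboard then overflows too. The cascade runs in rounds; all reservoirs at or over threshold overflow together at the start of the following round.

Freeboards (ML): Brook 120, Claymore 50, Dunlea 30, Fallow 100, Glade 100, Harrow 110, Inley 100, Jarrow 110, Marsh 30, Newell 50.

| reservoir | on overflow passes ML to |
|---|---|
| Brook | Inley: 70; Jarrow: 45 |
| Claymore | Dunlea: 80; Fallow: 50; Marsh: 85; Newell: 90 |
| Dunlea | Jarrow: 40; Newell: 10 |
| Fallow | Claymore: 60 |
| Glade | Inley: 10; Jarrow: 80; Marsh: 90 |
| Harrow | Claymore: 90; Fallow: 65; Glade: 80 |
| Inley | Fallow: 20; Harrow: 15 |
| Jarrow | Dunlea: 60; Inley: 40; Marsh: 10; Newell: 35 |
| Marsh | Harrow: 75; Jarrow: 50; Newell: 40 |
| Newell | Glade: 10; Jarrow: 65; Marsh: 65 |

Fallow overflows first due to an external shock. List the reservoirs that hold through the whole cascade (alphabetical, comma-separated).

Round 1 — Fallow overflows (initial).
  Claymore: +60 → 60 ≥ 50
Round 2 — Claymore overflows.
  Dunlea: +80 → 80 ≥ 30
  Marsh: +85 → 85 ≥ 30
  Newell: +90 → 90 ≥ 50
Round 3 — Dunlea, Marsh, Newell overflow.
  Glade: +10 → 10 < 100
  Harrow: +75 → 75 < 110
  Jarrow: +40+50+65 → 155 ≥ 110
Round 4 — Jarrow overflows.
  Inley: +40 → 40 < 100
No further overflows.

Brook, Glade, Harrow, Inley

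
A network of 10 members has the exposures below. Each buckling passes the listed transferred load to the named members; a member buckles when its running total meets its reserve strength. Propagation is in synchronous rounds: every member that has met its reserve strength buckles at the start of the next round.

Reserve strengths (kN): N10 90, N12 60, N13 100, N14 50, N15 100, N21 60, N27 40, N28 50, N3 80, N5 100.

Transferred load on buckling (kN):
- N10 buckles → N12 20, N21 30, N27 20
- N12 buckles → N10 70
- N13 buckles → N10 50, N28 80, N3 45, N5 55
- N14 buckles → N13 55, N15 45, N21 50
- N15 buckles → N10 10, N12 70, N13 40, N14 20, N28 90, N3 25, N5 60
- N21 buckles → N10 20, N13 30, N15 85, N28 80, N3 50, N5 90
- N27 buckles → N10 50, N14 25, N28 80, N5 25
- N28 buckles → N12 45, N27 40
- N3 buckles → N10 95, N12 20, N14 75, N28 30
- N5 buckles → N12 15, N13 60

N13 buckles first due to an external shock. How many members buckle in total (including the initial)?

5

Round 1 — N13 buckles (initial).
  N10: +50 → 50 < 90
  N28: +80 → 80 ≥ 50
  N3: +45 → 45 < 80
  N5: +55 → 55 < 100
Round 2 — N28 buckles.
  N12: +45 → 45 < 60
  N27: +40 → 40 ≥ 40
Round 3 — N27 buckles.
  N10: +50 → 100 ≥ 90
  N14: +25 → 25 < 50
  N5: +25 → 80 < 100
Round 4 — N10 buckles.
  N12: +20 → 65 ≥ 60
  N21: +30 → 30 < 60
Round 5 — N12 buckles.
No further bucklings.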